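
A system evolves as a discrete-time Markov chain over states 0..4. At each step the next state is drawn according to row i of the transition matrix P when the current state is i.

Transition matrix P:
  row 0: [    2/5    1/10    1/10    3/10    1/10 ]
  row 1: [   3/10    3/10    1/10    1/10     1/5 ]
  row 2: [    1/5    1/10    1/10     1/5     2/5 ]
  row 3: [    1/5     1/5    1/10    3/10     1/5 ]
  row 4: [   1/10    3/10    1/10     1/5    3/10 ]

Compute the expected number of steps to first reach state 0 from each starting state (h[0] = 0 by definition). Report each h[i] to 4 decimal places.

h = [0.0000, 4.4582, 5.1703, 5.0155, 5.5108]

First-step conditioning: h[0] = 0; for i ≠ 0, h[i] = 1 + Σ_k P[i][k]·h[k].
  h[1] = 1 + 3/10·h[1] + 1/10·h[2] + 1/10·h[3] + 1/5·h[4]
  h[2] = 1 + 1/10·h[1] + 1/10·h[2] + 1/5·h[3] + 2/5·h[4]
  h[3] = 1 + 1/5·h[1] + 1/10·h[2] + 3/10·h[3] + 1/5·h[4]
  h[4] = 1 + 3/10·h[1] + 1/10·h[2] + 1/5·h[3] + 3/10·h[4]
Solving the 4×4 linear system over states ≠ 0 gives exactly h = [0, 1440/323, 1670/323, 1620/323, 1780/323] (h[0] = 0 is the target).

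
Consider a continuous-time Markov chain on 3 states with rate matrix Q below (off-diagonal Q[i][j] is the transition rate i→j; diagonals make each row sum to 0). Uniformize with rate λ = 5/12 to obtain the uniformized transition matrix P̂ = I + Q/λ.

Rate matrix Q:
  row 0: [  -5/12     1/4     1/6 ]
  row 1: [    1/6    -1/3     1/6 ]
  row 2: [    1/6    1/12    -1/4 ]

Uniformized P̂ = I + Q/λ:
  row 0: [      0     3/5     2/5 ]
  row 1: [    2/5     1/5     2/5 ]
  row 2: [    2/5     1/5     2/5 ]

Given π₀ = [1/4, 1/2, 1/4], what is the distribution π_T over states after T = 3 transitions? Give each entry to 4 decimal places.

t=0: π = [0.2500, 0.5000, 0.2500]
t=1: π = [0.3000, 0.3000, 0.4000]
t=2: π = [0.2800, 0.3200, 0.4000]
t=3: π = [0.2880, 0.3120, 0.4000]

π = [0.2880, 0.3120, 0.4000]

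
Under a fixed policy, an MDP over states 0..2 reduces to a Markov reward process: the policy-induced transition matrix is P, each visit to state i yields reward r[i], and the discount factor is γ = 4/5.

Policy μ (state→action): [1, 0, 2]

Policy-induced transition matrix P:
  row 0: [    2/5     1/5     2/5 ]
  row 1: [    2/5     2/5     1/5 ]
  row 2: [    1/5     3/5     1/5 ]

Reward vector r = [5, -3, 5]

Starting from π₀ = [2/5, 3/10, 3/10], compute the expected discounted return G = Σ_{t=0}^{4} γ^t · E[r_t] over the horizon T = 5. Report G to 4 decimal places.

t=0: π = [0.4000, 0.3000, 0.3000], E[r] = 2.6000, γ^t·E[r] = 2.600000, running G = 2.600000
t=1: π = [0.3400, 0.3800, 0.2800], E[r] = 1.9600, γ^t·E[r] = 1.568000, running G = 4.168000
t=2: π = [0.3440, 0.3880, 0.2680], E[r] = 1.8960, γ^t·E[r] = 1.213440, running G = 5.381440
t=3: π = [0.3464, 0.3848, 0.2688], E[r] = 1.9216, γ^t·E[r] = 0.983859, running G = 6.365299
t=4: π = [0.3462, 0.3845, 0.2693], E[r] = 1.9242, γ^t·E[r] = 0.788136, running G = 7.153435

G = 7.1534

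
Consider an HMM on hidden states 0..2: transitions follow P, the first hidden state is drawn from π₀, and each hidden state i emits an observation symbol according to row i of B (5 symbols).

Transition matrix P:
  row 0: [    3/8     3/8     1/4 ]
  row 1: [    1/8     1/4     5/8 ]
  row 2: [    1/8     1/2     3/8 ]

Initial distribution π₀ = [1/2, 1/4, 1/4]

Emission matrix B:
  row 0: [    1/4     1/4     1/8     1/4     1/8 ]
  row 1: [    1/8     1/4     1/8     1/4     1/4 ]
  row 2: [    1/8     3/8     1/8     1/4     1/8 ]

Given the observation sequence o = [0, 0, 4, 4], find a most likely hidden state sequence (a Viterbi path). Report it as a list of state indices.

t=0: δ = [1.250e-01, 3.125e-02, 3.125e-02]  (obs o_0=0)
t=1: δ = [1.172e-02, 5.859e-03, 3.906e-03]  ψ = [0, 0, 0]  (obs o_1=0)
t=2: δ = [5.493e-04, 1.099e-03, 4.578e-04]  ψ = [0, 0, 1]  (obs o_2=4)
t=3: δ = [2.575e-05, 6.866e-05, 8.583e-05]  ψ = [0, 1, 1]  (obs o_3=4)
backtrack: best end state = 2; path = [0, 0, 1, 2]

path = [0, 0, 1, 2]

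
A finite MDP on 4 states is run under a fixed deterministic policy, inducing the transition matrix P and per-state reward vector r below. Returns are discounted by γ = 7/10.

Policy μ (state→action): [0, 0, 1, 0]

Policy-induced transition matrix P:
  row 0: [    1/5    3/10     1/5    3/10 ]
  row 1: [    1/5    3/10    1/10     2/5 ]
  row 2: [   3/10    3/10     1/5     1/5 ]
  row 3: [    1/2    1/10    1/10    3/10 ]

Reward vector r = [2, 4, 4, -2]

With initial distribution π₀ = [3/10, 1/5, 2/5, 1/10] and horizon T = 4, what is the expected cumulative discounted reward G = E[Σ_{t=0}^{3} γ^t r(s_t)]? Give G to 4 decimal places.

t=0: π = [0.3000, 0.2000, 0.4000, 0.1000], E[r] = 2.8000, γ^t·E[r] = 2.800000, running G = 2.800000
t=1: π = [0.2700, 0.2800, 0.1700, 0.2800], E[r] = 1.7800, γ^t·E[r] = 1.246000, running G = 4.046000
t=2: π = [0.3010, 0.2440, 0.1440, 0.3110], E[r] = 1.5320, γ^t·E[r] = 0.750680, running G = 4.796680
t=3: π = [0.3077, 0.2378, 0.1445, 0.3100], E[r] = 1.5246, γ^t·E[r] = 0.522938, running G = 5.319618

G = 5.3196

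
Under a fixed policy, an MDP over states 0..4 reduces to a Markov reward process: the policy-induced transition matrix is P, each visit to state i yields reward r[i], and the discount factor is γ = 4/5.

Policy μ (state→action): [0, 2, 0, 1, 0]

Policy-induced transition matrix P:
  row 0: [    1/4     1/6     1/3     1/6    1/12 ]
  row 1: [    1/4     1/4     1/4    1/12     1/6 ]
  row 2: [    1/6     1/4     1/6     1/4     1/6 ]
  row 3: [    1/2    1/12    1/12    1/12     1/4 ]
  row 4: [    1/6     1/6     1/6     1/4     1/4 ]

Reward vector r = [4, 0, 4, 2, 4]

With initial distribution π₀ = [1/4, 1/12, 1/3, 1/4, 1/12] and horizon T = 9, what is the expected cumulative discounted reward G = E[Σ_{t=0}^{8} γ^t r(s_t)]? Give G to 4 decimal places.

G = 12.8999

t=0: π = [0.2500, 0.0833, 0.3333, 0.2500, 0.0833], E[r] = 3.1667, γ^t·E[r] = 3.166667, running G = 3.166667
t=1: π = [0.2778, 0.1806, 0.1944, 0.1736, 0.1736], E[r] = 2.9306, γ^t·E[r] = 2.344444, running G = 5.511111
t=2: π = [0.2627, 0.1834, 0.2135, 0.1678, 0.1725], E[r] = 2.9306, γ^t·E[r] = 1.875556, running G = 7.386667
t=3: π = [0.2598, 0.1858, 0.2118, 0.1696, 0.1731], E[r] = 2.9178, γ^t·E[r] = 1.493926, running G = 8.880593
t=4: π = [0.2603, 0.1857, 0.2113, 0.1691, 0.1736], E[r] = 2.9191, γ^t·E[r] = 1.195658, running G = 10.076250
t=5: π = [0.2602, 0.1857, 0.2114, 0.1692, 0.1735], E[r] = 2.9190, γ^t·E[r] = 0.956509, running G = 11.032759
t=6: π = [0.2602, 0.1857, 0.2114, 0.1692, 0.1735], E[r] = 2.9190, γ^t·E[r] = 0.765200, running G = 11.797960
t=7: π = [0.2602, 0.1857, 0.2114, 0.1692, 0.1735], E[r] = 2.9190, γ^t·E[r] = 0.612162, running G = 12.410122
t=8: π = [0.2602, 0.1857, 0.2114, 0.1692, 0.1735], E[r] = 2.9190, γ^t·E[r] = 0.489730, running G = 12.899852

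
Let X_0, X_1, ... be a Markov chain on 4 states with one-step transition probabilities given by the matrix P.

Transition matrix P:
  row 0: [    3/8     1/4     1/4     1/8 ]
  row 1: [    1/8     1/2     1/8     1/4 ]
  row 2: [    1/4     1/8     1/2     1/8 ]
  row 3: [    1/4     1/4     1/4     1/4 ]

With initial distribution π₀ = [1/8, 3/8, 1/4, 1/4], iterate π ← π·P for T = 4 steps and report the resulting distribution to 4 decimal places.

t=0: π = [0.1250, 0.3750, 0.2500, 0.2500]
t=1: π = [0.2188, 0.3125, 0.2656, 0.2031]
t=2: π = [0.2383, 0.2949, 0.2773, 0.1895]
t=3: π = [0.2429, 0.2891, 0.2825, 0.1855]
t=4: π = [0.2442, 0.2870, 0.2845, 0.1843]

π = [0.2442, 0.2870, 0.2845, 0.1843]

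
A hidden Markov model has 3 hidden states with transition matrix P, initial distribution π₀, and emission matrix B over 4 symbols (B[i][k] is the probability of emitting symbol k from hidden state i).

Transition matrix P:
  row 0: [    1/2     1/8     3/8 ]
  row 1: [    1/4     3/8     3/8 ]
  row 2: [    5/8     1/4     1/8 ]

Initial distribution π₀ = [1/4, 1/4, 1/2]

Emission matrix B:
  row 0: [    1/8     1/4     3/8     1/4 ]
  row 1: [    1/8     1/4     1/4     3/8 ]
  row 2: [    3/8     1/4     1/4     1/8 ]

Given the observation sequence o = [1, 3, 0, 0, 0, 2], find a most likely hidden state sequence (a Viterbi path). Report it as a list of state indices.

t=0: δ = [6.250e-02, 6.250e-02, 1.250e-01]  (obs o_0=1)
t=1: δ = [1.953e-02, 1.172e-02, 2.930e-03]  ψ = [2, 2, 0]  (obs o_1=3)
t=2: δ = [1.221e-03, 5.493e-04, 2.747e-03]  ψ = [0, 1, 0]  (obs o_2=0)
t=3: δ = [2.146e-04, 8.583e-05, 1.717e-04]  ψ = [2, 2, 0]  (obs o_3=0)
t=4: δ = [1.341e-05, 5.364e-06, 3.017e-05]  ψ = [0, 2, 0]  (obs o_4=0)
t=5: δ = [7.072e-06, 1.886e-06, 1.257e-06]  ψ = [2, 2, 0]  (obs o_5=2)
backtrack: best end state = 0; path = [2, 0, 2, 0, 2, 0]

path = [2, 0, 2, 0, 2, 0]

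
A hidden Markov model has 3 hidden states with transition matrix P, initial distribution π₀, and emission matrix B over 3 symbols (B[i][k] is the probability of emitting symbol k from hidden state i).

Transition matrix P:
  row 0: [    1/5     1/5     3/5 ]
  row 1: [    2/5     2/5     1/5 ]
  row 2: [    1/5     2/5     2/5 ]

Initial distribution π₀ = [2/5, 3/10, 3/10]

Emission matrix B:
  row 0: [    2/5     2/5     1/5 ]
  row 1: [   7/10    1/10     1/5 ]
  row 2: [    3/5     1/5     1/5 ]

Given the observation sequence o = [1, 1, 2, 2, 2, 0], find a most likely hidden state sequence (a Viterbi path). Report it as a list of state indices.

t=0: δ = [1.600e-01, 3.000e-02, 6.000e-02]  (obs o_0=1)
t=1: δ = [1.280e-02, 3.200e-03, 1.920e-02]  ψ = [0, 0, 0]  (obs o_1=1)
t=2: δ = [7.680e-04, 1.536e-03, 1.536e-03]  ψ = [2, 2, 0]  (obs o_2=2)
t=3: δ = [1.229e-04, 1.229e-04, 1.229e-04]  ψ = [1, 1, 2]  (obs o_3=2)
t=4: δ = [9.830e-06, 9.830e-06, 1.475e-05]  ψ = [1, 1, 0]  (obs o_4=2)
t=5: δ = [1.573e-06, 4.129e-06, 3.539e-06]  ψ = [1, 2, 0]  (obs o_5=0)
backtrack: best end state = 1; path = [0, 2, 1, 0, 2, 1]

path = [0, 2, 1, 0, 2, 1]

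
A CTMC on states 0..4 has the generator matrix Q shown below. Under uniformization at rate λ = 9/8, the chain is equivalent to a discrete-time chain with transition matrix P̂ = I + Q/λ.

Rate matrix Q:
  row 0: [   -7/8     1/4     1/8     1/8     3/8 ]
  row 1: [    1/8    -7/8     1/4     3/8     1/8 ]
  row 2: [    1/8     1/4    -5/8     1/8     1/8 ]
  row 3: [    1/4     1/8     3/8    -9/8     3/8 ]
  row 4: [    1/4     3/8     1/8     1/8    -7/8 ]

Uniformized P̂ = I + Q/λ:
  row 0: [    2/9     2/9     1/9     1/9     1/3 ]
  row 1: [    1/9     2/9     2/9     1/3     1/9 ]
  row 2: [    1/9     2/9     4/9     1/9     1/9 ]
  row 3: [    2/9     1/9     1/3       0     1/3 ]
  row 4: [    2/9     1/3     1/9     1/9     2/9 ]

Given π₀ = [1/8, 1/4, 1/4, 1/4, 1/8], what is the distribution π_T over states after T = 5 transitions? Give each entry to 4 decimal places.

t=0: π = [0.1250, 0.2500, 0.2500, 0.2500, 0.1250]
t=1: π = [0.1667, 0.2083, 0.2778, 0.1389, 0.2083]
t=2: π = [0.1682, 0.2299, 0.2577, 0.1420, 0.2022]
t=3: π = [0.1680, 0.2289, 0.2541, 0.1464, 0.2025]
t=4: π = [0.1686, 0.2285, 0.2538, 0.1457, 0.2035]
t=5: π = [0.1686, 0.2286, 0.2535, 0.1457, 0.2036]

π = [0.1686, 0.2286, 0.2535, 0.1457, 0.2036]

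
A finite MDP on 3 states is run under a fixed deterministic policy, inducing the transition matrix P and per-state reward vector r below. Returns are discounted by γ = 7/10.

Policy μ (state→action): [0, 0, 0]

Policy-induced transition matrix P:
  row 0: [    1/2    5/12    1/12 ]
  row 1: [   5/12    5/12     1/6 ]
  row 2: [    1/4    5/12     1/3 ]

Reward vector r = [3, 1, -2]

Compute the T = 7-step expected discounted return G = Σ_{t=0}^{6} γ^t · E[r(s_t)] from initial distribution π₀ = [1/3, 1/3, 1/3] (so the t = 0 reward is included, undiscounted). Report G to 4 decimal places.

t=0: π = [0.3333, 0.3333, 0.3333], E[r] = 0.6667, γ^t·E[r] = 0.666667, running G = 0.666667
t=1: π = [0.3889, 0.4167, 0.1944], E[r] = 1.1944, γ^t·E[r] = 0.836111, running G = 1.502778
t=2: π = [0.4167, 0.4167, 0.1667], E[r] = 1.3333, γ^t·E[r] = 0.653333, running G = 2.156111
t=3: π = [0.4236, 0.4167, 0.1597], E[r] = 1.3681, γ^t·E[r] = 0.469243, running G = 2.625354
t=4: π = [0.4253, 0.4167, 0.1580], E[r] = 1.3767, γ^t·E[r] = 0.330554, running G = 2.955909
t=5: π = [0.4258, 0.4167, 0.1576], E[r] = 1.3789, γ^t·E[r] = 0.231753, running G = 3.187661
t=6: π = [0.4259, 0.4167, 0.1574], E[r] = 1.3794, γ^t·E[r] = 0.162291, running G = 3.349952

G = 3.3500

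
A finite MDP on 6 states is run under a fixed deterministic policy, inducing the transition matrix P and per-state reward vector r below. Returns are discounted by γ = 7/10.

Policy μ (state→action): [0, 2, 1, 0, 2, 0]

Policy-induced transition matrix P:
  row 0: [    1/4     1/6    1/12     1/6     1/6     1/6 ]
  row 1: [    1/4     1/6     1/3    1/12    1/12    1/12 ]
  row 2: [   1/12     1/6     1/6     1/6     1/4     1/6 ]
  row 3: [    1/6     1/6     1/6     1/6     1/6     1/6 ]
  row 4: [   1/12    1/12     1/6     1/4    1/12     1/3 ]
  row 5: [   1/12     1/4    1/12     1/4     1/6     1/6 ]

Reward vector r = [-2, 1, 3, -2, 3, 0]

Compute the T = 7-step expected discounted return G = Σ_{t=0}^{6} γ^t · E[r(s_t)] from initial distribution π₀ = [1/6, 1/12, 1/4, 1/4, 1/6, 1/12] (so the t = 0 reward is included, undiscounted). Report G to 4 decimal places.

t=0: π = [0.1667, 0.0833, 0.2500, 0.2500, 0.1667, 0.0833], E[r] = 0.5000, γ^t·E[r] = 0.500000, running G = 0.500000
t=1: π = [0.1458, 0.1597, 0.1597, 0.1806, 0.1667, 0.1875], E[r] = 0.4861, γ^t·E[r] = 0.340278, running G = 0.840278
t=2: π = [0.1493, 0.1684, 0.1655, 0.1829, 0.1528, 0.1811], E[r] = 0.4589, γ^t·E[r] = 0.224867, running G = 1.065145
t=3: π = [0.1515, 0.1690, 0.1672, 0.1805, 0.1537, 0.1781], E[r] = 0.4677, γ^t·E[r] = 0.160434, running G = 1.225579
t=4: π = [0.1518, 0.1687, 0.1674, 0.1802, 0.1537, 0.1782], E[r] = 0.4679, γ^t·E[r] = 0.112337, running G = 1.337915
t=5: π = [0.1518, 0.1687, 0.1673, 0.1803, 0.1537, 0.1782], E[r] = 0.4677, γ^t·E[r] = 0.078611, running G = 1.416526
t=6: π = [0.1518, 0.1687, 0.1673, 0.1803, 0.1537, 0.1782], E[r] = 0.4677, γ^t·E[r] = 0.055023, running G = 1.471549

G = 1.4715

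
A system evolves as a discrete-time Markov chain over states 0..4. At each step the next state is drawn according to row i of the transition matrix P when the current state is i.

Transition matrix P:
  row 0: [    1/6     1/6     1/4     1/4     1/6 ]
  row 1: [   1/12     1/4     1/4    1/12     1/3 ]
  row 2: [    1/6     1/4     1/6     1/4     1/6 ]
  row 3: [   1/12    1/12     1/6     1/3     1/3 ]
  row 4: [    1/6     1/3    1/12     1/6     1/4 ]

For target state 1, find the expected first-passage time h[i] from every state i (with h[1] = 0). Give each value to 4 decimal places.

First-step conditioning: h[1] = 0; for i ≠ 1, h[i] = 1 + Σ_k P[i][k]·h[k].
  h[0] = 1 + 1/6·h[0] + 1/4·h[2] + 1/4·h[3] + 1/6·h[4]
  h[2] = 1 + 1/6·h[0] + 1/6·h[2] + 1/4·h[3] + 1/6·h[4]
  h[3] = 1 + 1/12·h[0] + 1/6·h[2] + 1/3·h[3] + 1/3·h[4]
  h[4] = 1 + 1/6·h[0] + 1/12·h[2] + 1/6·h[3] + 1/4·h[4]
Solving the 4×4 linear system over states ≠ 1 gives exactly h = [19188/3805, 0, 17712/3805, 4092/761, 15852/3805] (h[1] = 0 is the target).

h = [5.0428, 0.0000, 4.6549, 5.3771, 4.1661]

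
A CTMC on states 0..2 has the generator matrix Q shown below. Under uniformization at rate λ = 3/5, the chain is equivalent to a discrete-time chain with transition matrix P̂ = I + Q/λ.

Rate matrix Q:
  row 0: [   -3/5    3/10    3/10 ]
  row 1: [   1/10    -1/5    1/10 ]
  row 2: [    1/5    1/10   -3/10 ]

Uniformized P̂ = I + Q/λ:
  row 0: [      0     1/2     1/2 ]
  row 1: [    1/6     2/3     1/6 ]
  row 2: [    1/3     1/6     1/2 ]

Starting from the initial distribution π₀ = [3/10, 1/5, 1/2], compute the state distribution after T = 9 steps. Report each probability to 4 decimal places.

t=0: π = [0.3000, 0.2000, 0.5000]
t=1: π = [0.2000, 0.3667, 0.4333]
t=2: π = [0.2056, 0.4167, 0.3778]
t=3: π = [0.1954, 0.4435, 0.3611]
t=4: π = [0.1943, 0.4535, 0.3522]
t=5: π = [0.1930, 0.4582, 0.3488]
t=6: π = [0.1926, 0.4601, 0.3473]
t=7: π = [0.1924, 0.4609, 0.3466]
t=8: π = [0.1924, 0.4613, 0.3464]
t=9: π = [0.1923, 0.4614, 0.3462]

π = [0.1923, 0.4614, 0.3462]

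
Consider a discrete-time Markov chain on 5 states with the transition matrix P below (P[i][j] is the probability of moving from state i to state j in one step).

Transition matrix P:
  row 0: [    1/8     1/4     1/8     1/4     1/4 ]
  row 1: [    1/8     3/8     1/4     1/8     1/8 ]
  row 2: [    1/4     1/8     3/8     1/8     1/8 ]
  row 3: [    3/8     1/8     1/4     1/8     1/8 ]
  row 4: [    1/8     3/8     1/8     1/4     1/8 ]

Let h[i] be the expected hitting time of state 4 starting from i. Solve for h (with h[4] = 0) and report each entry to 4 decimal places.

First-step conditioning: h[4] = 0; for i ≠ 4, h[i] = 1 + Σ_k P[i][k]·h[k].
  h[0] = 1 + 1/8·h[0] + 1/4·h[1] + 1/8·h[2] + 1/4·h[3]
  h[1] = 1 + 1/8·h[0] + 3/8·h[1] + 1/4·h[2] + 1/8·h[3]
  h[2] = 1 + 1/4·h[0] + 1/8·h[1] + 3/8·h[2] + 1/8·h[3]
  h[3] = 1 + 3/8·h[0] + 1/8·h[1] + 1/4·h[2] + 1/8·h[3]
Solving the 4×4 linear system over states ≠ 4 gives exactly h = [193/33, 221/33, 217/33, 214/33, 0] (h[4] = 0 is the target).

h = [5.8485, 6.6970, 6.5758, 6.4848, 0.0000]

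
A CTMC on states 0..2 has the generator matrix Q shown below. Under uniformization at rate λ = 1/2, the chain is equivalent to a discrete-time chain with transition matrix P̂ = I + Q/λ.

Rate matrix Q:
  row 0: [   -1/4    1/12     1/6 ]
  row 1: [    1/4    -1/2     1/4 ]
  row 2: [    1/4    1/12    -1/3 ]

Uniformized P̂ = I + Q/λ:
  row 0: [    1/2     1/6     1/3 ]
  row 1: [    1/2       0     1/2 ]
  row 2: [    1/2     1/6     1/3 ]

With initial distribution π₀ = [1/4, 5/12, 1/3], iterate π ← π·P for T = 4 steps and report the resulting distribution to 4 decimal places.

π = [0.5000, 0.1431, 0.3569]

t=0: π = [0.2500, 0.4167, 0.3333]
t=1: π = [0.5000, 0.0972, 0.4028]
t=2: π = [0.5000, 0.1505, 0.3495]
t=3: π = [0.5000, 0.1416, 0.3584]
t=4: π = [0.5000, 0.1431, 0.3569]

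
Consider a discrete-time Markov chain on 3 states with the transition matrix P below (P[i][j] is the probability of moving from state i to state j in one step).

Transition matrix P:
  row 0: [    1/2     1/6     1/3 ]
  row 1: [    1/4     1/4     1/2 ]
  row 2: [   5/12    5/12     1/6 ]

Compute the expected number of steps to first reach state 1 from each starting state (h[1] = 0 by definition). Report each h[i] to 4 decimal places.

First-step conditioning: h[1] = 0; for i ≠ 1, h[i] = 1 + Σ_k P[i][k]·h[k].
  h[0] = 1 + 1/2·h[0] + 1/3·h[2]
  h[2] = 1 + 5/12·h[0] + 1/6·h[2]
Solving the 2×2 linear system over states ≠ 1 gives exactly h = [21/5, 0, 33/10] (h[1] = 0 is the target).

h = [4.2000, 0.0000, 3.3000]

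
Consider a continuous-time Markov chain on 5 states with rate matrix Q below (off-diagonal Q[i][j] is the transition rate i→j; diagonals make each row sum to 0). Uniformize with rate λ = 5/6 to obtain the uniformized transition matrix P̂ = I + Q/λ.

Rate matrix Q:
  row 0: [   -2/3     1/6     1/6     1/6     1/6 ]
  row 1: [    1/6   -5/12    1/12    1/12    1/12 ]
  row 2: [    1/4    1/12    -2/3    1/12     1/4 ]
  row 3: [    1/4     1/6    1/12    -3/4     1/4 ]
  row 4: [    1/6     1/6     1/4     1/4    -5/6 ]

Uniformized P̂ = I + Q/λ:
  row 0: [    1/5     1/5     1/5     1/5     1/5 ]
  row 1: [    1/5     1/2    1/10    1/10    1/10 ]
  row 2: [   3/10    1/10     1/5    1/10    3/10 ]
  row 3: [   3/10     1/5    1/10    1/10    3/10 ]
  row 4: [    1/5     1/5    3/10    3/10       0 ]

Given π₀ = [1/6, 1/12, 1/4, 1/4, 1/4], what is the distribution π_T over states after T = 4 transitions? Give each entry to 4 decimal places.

π = [0.2336, 0.2585, 0.1762, 0.1585, 0.1732]

t=0: π = [0.1667, 0.0833, 0.2500, 0.2500, 0.2500]
t=1: π = [0.2500, 0.2000, 0.1917, 0.1667, 0.1917]
t=2: π = [0.2358, 0.2408, 0.1825, 0.1633, 0.1775]
t=3: π = [0.2346, 0.2540, 0.1773, 0.1591, 0.1750]
t=4: π = [0.2336, 0.2585, 0.1762, 0.1585, 0.1732]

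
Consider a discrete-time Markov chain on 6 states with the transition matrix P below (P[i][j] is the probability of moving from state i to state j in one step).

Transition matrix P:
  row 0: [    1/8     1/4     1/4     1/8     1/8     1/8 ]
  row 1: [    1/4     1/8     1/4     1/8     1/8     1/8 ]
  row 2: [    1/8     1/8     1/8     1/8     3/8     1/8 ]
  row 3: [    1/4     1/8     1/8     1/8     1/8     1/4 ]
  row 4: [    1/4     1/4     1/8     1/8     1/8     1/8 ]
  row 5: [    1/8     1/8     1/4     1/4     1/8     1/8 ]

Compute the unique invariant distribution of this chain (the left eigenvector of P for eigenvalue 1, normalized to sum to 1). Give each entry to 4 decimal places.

π = [0.1855, 0.1697, 0.1873, 0.1429, 0.1718, 0.1429]

Balance equations π_j = Σ_i π_i·P[i][j]:
  π_0 = 1/8·π_0 + 1/4·π_1 + 1/8·π_2 + 1/4·π_3 + 1/4·π_4 + 1/8·π_5
  π_1 = 1/4·π_0 + 1/8·π_1 + 1/8·π_2 + 1/8·π_3 + 1/4·π_4 + 1/8·π_5
  π_2 = 1/4·π_0 + 1/4·π_1 + 1/8·π_2 + 1/8·π_3 + 1/8·π_4 + 1/4·π_5
  π_3 = 1/8·π_0 + 1/8·π_1 + 1/8·π_2 + 1/8·π_3 + 1/8·π_4 + 1/4·π_5
  π_4 = 1/8·π_0 + 1/8·π_1 + 3/8·π_2 + 1/8·π_3 + 1/8·π_4 + 1/8·π_5
  normalize: π_0 + π_1 + π_2 + π_3 + π_4 + π_5 = 1
Solving the linear system gives exactly π = [865/4662, 113/666, 97/518, 1/7, 89/518, 1/7].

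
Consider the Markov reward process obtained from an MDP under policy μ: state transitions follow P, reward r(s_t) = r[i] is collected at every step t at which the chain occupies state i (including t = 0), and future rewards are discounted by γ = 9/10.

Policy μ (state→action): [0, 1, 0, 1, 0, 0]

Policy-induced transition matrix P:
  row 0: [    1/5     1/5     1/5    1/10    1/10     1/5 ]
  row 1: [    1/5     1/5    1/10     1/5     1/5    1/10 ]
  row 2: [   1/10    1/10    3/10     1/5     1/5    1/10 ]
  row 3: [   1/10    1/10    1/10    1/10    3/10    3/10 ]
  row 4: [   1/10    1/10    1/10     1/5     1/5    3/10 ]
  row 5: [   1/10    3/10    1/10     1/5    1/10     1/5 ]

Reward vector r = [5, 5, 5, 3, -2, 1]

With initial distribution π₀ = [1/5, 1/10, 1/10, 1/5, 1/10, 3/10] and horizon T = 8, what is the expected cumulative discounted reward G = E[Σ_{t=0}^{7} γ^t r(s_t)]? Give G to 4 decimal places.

t=0: π = [0.2000, 0.1000, 0.1000, 0.2000, 0.1000, 0.3000], E[r] = 2.7000, γ^t·E[r] = 2.700000, running G = 2.700000
t=1: π = [0.1300, 0.1900, 0.1400, 0.1600, 0.1700, 0.2100], E[r] = 2.6500, γ^t·E[r] = 2.385000, running G = 5.085000
t=2: π = [0.1320, 0.1740, 0.1410, 0.1710, 0.1820, 0.2000], E[r] = 2.5840, γ^t·E[r] = 2.093040, running G = 7.178040
t=3: π = [0.1306, 0.1706, 0.1414, 0.1697, 0.1839, 0.2038], E[r] = 2.5581, γ^t·E[r] = 1.864855, running G = 9.042895
t=4: π = [0.1301, 0.1709, 0.1413, 0.1700, 0.1835, 0.2042], E[r] = 2.5587, γ^t·E[r] = 1.678770, running G = 10.721665
t=5: π = [0.1301, 0.1709, 0.1413, 0.1700, 0.1836, 0.2041], E[r] = 2.5585, γ^t·E[r] = 1.510782, running G = 12.232447
t=6: π = [0.1301, 0.1709, 0.1413, 0.1700, 0.1836, 0.2041], E[r] = 2.5584, γ^t·E[r] = 1.359663, running G = 13.592109
t=7: π = [0.1301, 0.1709, 0.1413, 0.1700, 0.1836, 0.2041], E[r] = 2.5584, γ^t·E[r] = 1.223695, running G = 14.815805

G = 14.8158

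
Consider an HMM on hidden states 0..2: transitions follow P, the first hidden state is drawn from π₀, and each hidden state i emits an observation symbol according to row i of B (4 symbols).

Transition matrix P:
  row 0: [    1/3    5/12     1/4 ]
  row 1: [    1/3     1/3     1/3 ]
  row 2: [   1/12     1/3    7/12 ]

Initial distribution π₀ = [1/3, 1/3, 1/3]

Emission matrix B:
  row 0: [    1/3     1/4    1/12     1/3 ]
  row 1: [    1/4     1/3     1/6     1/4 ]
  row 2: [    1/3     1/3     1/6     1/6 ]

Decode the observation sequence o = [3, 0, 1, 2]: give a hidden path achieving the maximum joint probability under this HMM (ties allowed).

t=0: δ = [1.111e-01, 8.333e-02, 5.556e-02]  (obs o_0=3)
t=1: δ = [1.235e-02, 1.157e-02, 1.080e-02]  ψ = [0, 0, 2]  (obs o_1=0)
t=2: δ = [1.029e-03, 1.715e-03, 2.100e-03]  ψ = [0, 0, 2]  (obs o_2=1)
t=3: δ = [4.763e-05, 1.167e-04, 2.042e-04]  ψ = [1, 2, 2]  (obs o_3=2)
backtrack: best end state = 2; path = [2, 2, 2, 2]

path = [2, 2, 2, 2]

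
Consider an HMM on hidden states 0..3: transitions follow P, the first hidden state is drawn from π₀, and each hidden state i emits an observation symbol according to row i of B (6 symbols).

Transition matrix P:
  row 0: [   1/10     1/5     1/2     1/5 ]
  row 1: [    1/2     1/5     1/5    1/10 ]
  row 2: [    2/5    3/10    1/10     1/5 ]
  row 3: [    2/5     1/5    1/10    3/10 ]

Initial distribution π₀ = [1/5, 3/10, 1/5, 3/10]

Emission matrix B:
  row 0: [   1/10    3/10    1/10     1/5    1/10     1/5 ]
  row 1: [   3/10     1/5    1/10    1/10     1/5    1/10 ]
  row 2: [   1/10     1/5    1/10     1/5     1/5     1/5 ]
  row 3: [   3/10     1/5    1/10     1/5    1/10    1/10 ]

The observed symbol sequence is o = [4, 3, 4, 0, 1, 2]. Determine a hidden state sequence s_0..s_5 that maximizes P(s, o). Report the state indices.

path = [1, 0, 2, 1, 0, 2]

t=0: δ = [2.000e-02, 6.000e-02, 4.000e-02, 3.000e-02]  (obs o_0=4)
t=1: δ = [6.000e-03, 1.200e-03, 2.400e-03, 1.800e-03]  ψ = [1, 1, 1, 3]  (obs o_1=3)
t=2: δ = [9.600e-05, 2.400e-04, 6.000e-04, 1.200e-04]  ψ = [2, 0, 0, 0]  (obs o_2=4)
t=3: δ = [2.400e-05, 5.400e-05, 6.000e-06, 3.600e-05]  ψ = [2, 2, 2, 2]  (obs o_3=0)
t=4: δ = [8.100e-06, 2.160e-06, 2.400e-06, 2.160e-06]  ψ = [1, 1, 0, 3]  (obs o_4=1)
t=5: δ = [1.080e-07, 1.620e-07, 4.050e-07, 1.620e-07]  ψ = [1, 0, 0, 0]  (obs o_5=2)
backtrack: best end state = 2; path = [1, 0, 2, 1, 0, 2]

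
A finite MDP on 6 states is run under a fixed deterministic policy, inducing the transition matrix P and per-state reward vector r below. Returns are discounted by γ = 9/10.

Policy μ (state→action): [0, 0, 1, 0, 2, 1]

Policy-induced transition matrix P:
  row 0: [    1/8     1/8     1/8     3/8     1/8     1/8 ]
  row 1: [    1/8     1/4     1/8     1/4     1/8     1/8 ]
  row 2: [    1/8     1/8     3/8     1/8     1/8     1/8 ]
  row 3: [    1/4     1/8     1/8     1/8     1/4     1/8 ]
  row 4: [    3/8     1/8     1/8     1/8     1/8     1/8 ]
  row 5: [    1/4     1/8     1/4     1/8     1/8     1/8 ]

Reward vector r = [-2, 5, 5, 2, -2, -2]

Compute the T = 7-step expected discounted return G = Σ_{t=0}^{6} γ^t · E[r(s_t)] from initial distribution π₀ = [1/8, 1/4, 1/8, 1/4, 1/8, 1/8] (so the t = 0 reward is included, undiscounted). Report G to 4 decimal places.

G = 6.1595

t=0: π = [0.1250, 0.2500, 0.1250, 0.2500, 0.1250, 0.1250], E[r] = 1.6250, γ^t·E[r] = 1.625000, running G = 1.625000
t=1: π = [0.2031, 0.1563, 0.1719, 0.1875, 0.1563, 0.1250], E[r] = 1.0469, γ^t·E[r] = 0.942188, running G = 2.567188
t=2: π = [0.2031, 0.1445, 0.1836, 0.1953, 0.1484, 0.1250], E[r] = 1.0781, γ^t·E[r] = 0.873281, running G = 3.440469
t=3: π = [0.2021, 0.1431, 0.1865, 0.1938, 0.1494, 0.1250], E[r] = 1.0825, γ^t·E[r] = 0.789157, running G = 4.229625
t=4: π = [0.2022, 0.1429, 0.1873, 0.1934, 0.1492, 0.1250], E[r] = 1.0847, γ^t·E[r] = 0.711643, running G = 4.941268
t=5: π = [0.2021, 0.1429, 0.1874, 0.1934, 0.1492, 0.1250], E[r] = 1.0857, γ^t·E[r] = 0.641123, running G = 5.582391
t=6: π = [0.2021, 0.1429, 0.1875, 0.1934, 0.1492, 0.1250], E[r] = 1.0859, γ^t·E[r] = 0.577111, running G = 6.159502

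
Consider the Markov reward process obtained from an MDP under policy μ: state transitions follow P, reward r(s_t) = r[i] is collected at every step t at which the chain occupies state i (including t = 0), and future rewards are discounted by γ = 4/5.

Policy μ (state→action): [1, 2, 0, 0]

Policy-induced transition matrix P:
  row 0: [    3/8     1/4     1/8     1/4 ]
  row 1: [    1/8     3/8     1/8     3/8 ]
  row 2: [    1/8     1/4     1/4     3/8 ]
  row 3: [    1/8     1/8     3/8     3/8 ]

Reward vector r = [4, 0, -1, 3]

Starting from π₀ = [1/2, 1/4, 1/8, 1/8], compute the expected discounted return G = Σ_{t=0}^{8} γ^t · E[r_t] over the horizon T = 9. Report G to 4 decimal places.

G = 7.4756

t=0: π = [0.5000, 0.2500, 0.1250, 0.1250], E[r] = 2.2500, γ^t·E[r] = 2.250000, running G = 2.250000
t=1: π = [0.2500, 0.2656, 0.1719, 0.3125], E[r] = 1.7656, γ^t·E[r] = 1.412500, running G = 3.662500
t=2: π = [0.1875, 0.2441, 0.2246, 0.3438], E[r] = 1.5566, γ^t·E[r] = 0.996250, running G = 4.658750
t=3: π = [0.1719, 0.2375, 0.2390, 0.3516], E[r] = 1.5032, γ^t·E[r] = 0.769625, running G = 5.428375
t=4: π = [0.1680, 0.2357, 0.2428, 0.3535], E[r] = 1.4897, γ^t·E[r] = 0.610163, running G = 6.038538
t=5: π = [0.1670, 0.2353, 0.2437, 0.3540], E[r] = 1.4863, γ^t·E[r] = 0.487016, running G = 6.525554
t=6: π = [0.1667, 0.2352, 0.2440, 0.3541], E[r] = 1.4854, γ^t·E[r] = 0.389390, running G = 6.914943
t=7: π = [0.1667, 0.2351, 0.2440, 0.3542], E[r] = 1.4852, γ^t·E[r] = 0.311467, running G = 7.226410
t=8: π = [0.1667, 0.2351, 0.2440, 0.3542], E[r] = 1.4851, γ^t·E[r] = 0.249165, running G = 7.475575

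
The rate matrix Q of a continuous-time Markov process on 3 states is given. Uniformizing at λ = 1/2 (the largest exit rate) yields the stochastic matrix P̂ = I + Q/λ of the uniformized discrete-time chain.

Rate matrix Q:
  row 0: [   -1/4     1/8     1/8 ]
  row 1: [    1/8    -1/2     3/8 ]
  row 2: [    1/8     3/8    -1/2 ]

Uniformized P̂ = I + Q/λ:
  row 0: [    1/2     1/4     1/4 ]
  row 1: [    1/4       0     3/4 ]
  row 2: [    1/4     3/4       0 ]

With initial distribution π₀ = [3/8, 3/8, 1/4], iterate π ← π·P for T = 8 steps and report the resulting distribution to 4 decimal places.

t=0: π = [0.3750, 0.3750, 0.2500]
t=1: π = [0.3438, 0.2813, 0.3750]
t=2: π = [0.3359, 0.3672, 0.2969]
t=3: π = [0.3340, 0.3066, 0.3594]
t=4: π = [0.3335, 0.3530, 0.3135]
t=5: π = [0.3334, 0.3185, 0.3481]
t=6: π = [0.3333, 0.3445, 0.3222]
t=7: π = [0.3333, 0.3250, 0.3417]
t=8: π = [0.3333, 0.3396, 0.3271]

π = [0.3333, 0.3396, 0.3271]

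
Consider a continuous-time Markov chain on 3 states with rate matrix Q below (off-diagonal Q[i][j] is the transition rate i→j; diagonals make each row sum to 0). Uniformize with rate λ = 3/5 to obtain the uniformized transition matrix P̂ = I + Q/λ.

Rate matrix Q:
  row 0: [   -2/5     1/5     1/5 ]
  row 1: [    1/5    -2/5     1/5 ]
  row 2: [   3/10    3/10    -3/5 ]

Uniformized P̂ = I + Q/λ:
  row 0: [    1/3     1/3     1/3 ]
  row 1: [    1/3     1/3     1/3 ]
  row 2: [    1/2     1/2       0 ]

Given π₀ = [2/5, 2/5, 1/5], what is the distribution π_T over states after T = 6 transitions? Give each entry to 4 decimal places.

t=0: π = [0.4000, 0.4000, 0.2000]
t=1: π = [0.3667, 0.3667, 0.2667]
t=2: π = [0.3778, 0.3778, 0.2444]
t=3: π = [0.3741, 0.3741, 0.2519]
t=4: π = [0.3753, 0.3753, 0.2494]
t=5: π = [0.3749, 0.3749, 0.2502]
t=6: π = [0.3750, 0.3750, 0.2499]

π = [0.3750, 0.3750, 0.2499]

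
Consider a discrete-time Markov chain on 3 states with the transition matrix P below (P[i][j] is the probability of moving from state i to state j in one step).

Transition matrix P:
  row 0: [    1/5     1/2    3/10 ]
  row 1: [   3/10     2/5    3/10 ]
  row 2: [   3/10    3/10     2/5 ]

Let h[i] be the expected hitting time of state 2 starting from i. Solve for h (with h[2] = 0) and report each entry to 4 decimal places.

First-step conditioning: h[2] = 0; for i ≠ 2, h[i] = 1 + Σ_k P[i][k]·h[k].
  h[0] = 1 + 1/5·h[0] + 1/2·h[1]
  h[1] = 1 + 3/10·h[0] + 2/5·h[1]
Solving the 2×2 linear system over states ≠ 2 gives exactly h = [10/3, 10/3, 0] (h[2] = 0 is the target).

h = [3.3333, 3.3333, 0.0000]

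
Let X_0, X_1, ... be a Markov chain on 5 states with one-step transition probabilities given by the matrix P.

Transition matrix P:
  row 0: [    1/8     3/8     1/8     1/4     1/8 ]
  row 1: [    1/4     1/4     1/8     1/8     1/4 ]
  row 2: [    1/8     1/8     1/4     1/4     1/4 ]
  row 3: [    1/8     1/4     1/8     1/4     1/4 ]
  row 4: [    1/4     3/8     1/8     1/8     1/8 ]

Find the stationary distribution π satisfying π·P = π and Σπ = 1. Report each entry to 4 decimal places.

π = [0.1853, 0.2805, 0.1429, 0.1897, 0.2016]

Balance equations π_j = Σ_i π_i·P[i][j]:
  π_0 = 1/8·π_0 + 1/4·π_1 + 1/8·π_2 + 1/8·π_3 + 1/4·π_4
  π_1 = 3/8·π_0 + 1/4·π_1 + 1/8·π_2 + 1/4·π_3 + 3/8·π_4
  π_2 = 1/8·π_0 + 1/8·π_1 + 1/4·π_2 + 1/8·π_3 + 1/8·π_4
  π_3 = 1/4·π_0 + 1/8·π_1 + 1/4·π_2 + 1/4·π_3 + 1/8·π_4
  normalize: π_0 + π_1 + π_2 + π_3 + π_4 = 1
Solving the linear system gives exactly π = [83/448, 377/1344, 1/7, 85/448, 271/1344].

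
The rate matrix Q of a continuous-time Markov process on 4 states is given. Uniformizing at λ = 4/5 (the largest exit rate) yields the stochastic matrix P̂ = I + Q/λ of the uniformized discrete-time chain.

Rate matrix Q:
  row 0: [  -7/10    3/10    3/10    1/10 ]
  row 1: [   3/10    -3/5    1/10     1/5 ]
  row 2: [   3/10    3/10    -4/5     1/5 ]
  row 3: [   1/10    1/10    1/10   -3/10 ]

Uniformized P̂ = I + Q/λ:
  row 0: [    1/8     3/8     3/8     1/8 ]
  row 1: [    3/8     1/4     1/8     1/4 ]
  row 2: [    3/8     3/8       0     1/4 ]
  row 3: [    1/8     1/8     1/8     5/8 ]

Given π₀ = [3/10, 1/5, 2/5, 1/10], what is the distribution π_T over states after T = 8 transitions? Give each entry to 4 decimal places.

t=0: π = [0.3000, 0.2000, 0.4000, 0.1000]
t=1: π = [0.2750, 0.3250, 0.1500, 0.2500]
t=2: π = [0.2438, 0.2719, 0.1750, 0.3094]
t=3: π = [0.2367, 0.2637, 0.1641, 0.3355]
t=4: π = [0.2319, 0.2582, 0.1637, 0.3462]
t=5: π = [0.2305, 0.2562, 0.1625, 0.3508]
t=6: π = [0.2297, 0.2553, 0.1623, 0.3528]
t=7: π = [0.2294, 0.2549, 0.1621, 0.3536]
t=8: π = [0.2293, 0.2547, 0.1621, 0.3539]

π = [0.2293, 0.2547, 0.1621, 0.3539]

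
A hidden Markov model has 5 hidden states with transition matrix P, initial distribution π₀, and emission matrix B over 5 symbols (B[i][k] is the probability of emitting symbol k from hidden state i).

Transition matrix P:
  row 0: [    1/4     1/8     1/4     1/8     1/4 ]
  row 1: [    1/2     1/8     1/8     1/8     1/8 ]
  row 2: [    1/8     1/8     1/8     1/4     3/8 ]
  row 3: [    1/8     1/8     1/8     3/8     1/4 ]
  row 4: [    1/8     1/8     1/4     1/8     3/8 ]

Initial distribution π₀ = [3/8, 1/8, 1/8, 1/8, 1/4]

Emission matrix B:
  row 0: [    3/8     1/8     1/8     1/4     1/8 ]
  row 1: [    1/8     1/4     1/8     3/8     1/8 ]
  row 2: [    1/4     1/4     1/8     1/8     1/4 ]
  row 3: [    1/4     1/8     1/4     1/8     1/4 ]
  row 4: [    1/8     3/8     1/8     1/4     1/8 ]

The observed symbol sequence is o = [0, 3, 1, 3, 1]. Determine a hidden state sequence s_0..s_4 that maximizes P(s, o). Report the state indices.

t=0: δ = [1.406e-01, 1.562e-02, 3.125e-02, 3.125e-02, 3.125e-02]  (obs o_0=0)
t=1: δ = [8.789e-03, 6.592e-03, 4.395e-03, 2.197e-03, 8.789e-03]  ψ = [0, 0, 0, 0, 0]  (obs o_1=3)
t=2: δ = [4.120e-04, 2.747e-04, 5.493e-04, 1.373e-04, 1.236e-03]  ψ = [1, 0, 0, 0, 4]  (obs o_2=1)
t=3: δ = [3.862e-05, 5.794e-05, 3.862e-05, 1.931e-05, 1.159e-04]  ψ = [4, 4, 4, 4, 4]  (obs o_3=3)
t=4: δ = [3.621e-06, 3.621e-06, 7.242e-06, 1.810e-06, 1.629e-05]  ψ = [1, 4, 4, 4, 4]  (obs o_4=1)
backtrack: best end state = 4; path = [0, 4, 4, 4, 4]

path = [0, 4, 4, 4, 4]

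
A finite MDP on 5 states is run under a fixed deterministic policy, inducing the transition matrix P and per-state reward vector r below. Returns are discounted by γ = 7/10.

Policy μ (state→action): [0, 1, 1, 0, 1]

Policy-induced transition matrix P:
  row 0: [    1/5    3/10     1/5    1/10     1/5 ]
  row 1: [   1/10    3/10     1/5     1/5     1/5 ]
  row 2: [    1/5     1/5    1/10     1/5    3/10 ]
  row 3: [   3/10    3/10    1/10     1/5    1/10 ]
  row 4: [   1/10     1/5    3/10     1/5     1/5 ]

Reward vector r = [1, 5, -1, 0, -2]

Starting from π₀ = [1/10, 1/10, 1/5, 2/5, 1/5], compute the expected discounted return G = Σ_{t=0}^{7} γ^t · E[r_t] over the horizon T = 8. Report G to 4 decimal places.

G = 2.0008

t=0: π = [0.1000, 0.1000, 0.2000, 0.4000, 0.2000], E[r] = 0.0000, γ^t·E[r] = 0.000000, running G = 0.000000
t=1: π = [0.2100, 0.2600, 0.1600, 0.1900, 0.1800], E[r] = 0.9900, γ^t·E[r] = 0.693000, running G = 0.693000
t=2: π = [0.1750, 0.2660, 0.1830, 0.1790, 0.1970], E[r] = 0.9280, γ^t·E[r] = 0.454720, running G = 1.147720
t=3: π = [0.1716, 0.2620, 0.1835, 0.1825, 0.2004], E[r] = 0.8973, γ^t·E[r] = 0.307774, running G = 1.455494
t=4: π = [0.1720, 0.2616, 0.1834, 0.1828, 0.2001], E[r] = 0.8964, γ^t·E[r] = 0.215230, running G = 1.670724
t=5: π = [0.1721, 0.2616, 0.1834, 0.1828, 0.2001], E[r] = 0.8968, γ^t·E[r] = 0.150732, running G = 1.821456
t=6: π = [0.1721, 0.2617, 0.1834, 0.1828, 0.2001], E[r] = 0.8969, γ^t·E[r] = 0.105517, running G = 1.926974
t=7: π = [0.1721, 0.2617, 0.1834, 0.1828, 0.2001], E[r] = 0.8969, γ^t·E[r] = 0.073862, running G = 2.000836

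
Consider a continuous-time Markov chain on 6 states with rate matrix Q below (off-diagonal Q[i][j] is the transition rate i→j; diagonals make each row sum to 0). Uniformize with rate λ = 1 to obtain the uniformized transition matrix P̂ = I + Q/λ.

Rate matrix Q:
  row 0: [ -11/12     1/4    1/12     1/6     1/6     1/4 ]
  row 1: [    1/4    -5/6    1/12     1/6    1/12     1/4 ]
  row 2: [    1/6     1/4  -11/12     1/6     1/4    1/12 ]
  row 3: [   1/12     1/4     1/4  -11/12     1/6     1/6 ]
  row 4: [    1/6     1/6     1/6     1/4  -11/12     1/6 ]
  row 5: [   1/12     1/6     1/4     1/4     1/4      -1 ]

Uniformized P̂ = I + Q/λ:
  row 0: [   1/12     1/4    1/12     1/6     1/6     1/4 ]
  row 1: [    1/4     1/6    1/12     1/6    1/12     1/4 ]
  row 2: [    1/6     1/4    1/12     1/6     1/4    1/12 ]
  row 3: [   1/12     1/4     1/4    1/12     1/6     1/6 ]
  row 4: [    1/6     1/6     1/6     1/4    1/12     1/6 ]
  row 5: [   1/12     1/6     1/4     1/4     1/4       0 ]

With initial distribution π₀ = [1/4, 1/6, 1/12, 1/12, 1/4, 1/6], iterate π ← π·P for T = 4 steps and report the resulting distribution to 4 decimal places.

t=0: π = [0.2500, 0.1667, 0.0833, 0.0833, 0.2500, 0.1667]
t=1: π = [0.1389, 0.2014, 0.1458, 0.1944, 0.1528, 0.1667]
t=2: π = [0.1418, 0.2066, 0.1563, 0.1771, 0.1632, 0.1551]
t=3: π = [0.1444, 0.2063, 0.1523, 0.1784, 0.1618, 0.1568]
t=4: π = [0.1439, 0.2063, 0.1527, 0.1783, 0.1618, 0.1571]

π = [0.1439, 0.2063, 0.1527, 0.1783, 0.1618, 0.1571]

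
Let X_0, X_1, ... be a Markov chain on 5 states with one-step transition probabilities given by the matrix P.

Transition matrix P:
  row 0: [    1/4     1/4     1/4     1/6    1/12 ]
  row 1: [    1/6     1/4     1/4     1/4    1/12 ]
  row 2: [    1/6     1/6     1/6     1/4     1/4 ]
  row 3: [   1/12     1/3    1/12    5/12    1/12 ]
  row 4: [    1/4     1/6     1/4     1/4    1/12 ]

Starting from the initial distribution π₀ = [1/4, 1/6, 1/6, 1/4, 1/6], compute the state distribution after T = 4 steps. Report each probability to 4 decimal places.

t=0: π = [0.2500, 0.1667, 0.1667, 0.2500, 0.1667]
t=1: π = [0.1806, 0.2431, 0.1944, 0.2708, 0.1111]
t=2: π = [0.1684, 0.2471, 0.1887, 0.2801, 0.1157]
t=3: π = [0.1670, 0.2480, 0.1876, 0.2826, 0.1148]
t=4: π = [0.1666, 0.2484, 0.1873, 0.2832, 0.1146]

π = [0.1666, 0.2484, 0.1873, 0.2832, 0.1146]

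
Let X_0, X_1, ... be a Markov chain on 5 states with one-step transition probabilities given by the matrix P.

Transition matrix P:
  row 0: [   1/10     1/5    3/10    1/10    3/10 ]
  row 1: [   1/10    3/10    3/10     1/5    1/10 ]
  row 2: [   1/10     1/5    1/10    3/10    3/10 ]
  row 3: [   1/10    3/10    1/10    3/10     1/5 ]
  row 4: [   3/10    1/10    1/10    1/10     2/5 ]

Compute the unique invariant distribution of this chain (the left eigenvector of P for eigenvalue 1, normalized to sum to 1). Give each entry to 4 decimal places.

π = [0.1528, 0.2146, 0.1735, 0.1952, 0.2640]

Balance equations π_j = Σ_i π_i·P[i][j]:
  π_0 = 1/10·π_0 + 1/10·π_1 + 1/10·π_2 + 1/10·π_3 + 3/10·π_4
  π_1 = 1/5·π_0 + 3/10·π_1 + 1/5·π_2 + 3/10·π_3 + 1/10·π_4
  π_2 = 3/10·π_0 + 3/10·π_1 + 1/10·π_2 + 1/10·π_3 + 1/10·π_4
  π_3 = 1/10·π_0 + 1/5·π_1 + 3/10·π_2 + 3/10·π_3 + 1/10·π_4
  normalize: π_0 + π_1 + π_2 + π_3 + π_4 = 1
Solving the linear system gives exactly π = [591/3868, 415/1934, 671/3868, 755/3868, 1021/3868].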